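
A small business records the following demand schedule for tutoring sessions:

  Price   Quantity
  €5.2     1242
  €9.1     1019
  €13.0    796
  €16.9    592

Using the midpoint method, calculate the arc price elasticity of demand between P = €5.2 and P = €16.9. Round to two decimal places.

-0.67

At P = 5.2, Q = 1242; at P = 16.9, Q = 592.
ΔQ = -650, ΔP = 11.7. Midpoints: P̄ = 11.05, Q̄ = 917.0.
ε = (ΔQ/ΔP)(P̄/Q̄) = (-650/11.7)(11.05/917.0).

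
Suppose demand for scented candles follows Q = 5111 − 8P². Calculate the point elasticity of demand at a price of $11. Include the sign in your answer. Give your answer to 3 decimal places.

-0.467

At P = 11, Q = 4143.
dQ/dP = −16P = -176.
ε = (dQ/dP)(P/Q) = (-176)(11/4143).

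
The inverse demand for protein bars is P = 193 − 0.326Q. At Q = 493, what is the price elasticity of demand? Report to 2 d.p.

-0.20

At Q = 493, P = 193 − 0.326(493) = 32.28.
dP/dQ = −0.326, so dQ/dP = 1/(−0.326) = -3.067.
ε = (dQ/dP)(P/Q) = (-3.067)(32.28/493).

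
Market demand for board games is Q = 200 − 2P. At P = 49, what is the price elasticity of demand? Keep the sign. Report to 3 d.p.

-0.961

At P = 49, Q = 102.
dQ/dP = −2.
ε = (dQ/dP)(P/Q) = (-2)(49/102).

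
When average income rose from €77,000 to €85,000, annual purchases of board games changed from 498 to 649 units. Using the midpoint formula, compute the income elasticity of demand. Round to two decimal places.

ΔQ = 151, ΔI = 8000. Midpoints: Ī = 81,000, Q̄ = 573.5.
ε_I = (ΔQ/ΔI)(Ī/Q̄) = (151/8000)(81000/573.5).
ε_I > 0, so the good is normal.

2.67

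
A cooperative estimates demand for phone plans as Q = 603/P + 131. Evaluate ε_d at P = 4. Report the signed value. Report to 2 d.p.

At P = 4, Q = 281.750.
dQ/dP = −603/P² = -37.688.
ε = (dQ/dP)(P/Q) = (-37.688)(4/281.750).

-0.54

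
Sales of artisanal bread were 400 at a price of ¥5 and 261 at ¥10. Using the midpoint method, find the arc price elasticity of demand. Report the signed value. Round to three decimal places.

-0.631

ΔQ = 261 − 400 = -139; ΔP = 10 − 5 = 5.
Midpoints: P̄ = 7.50, Q̄ = 330.5.
ε = (ΔQ/ΔP)(P̄/Q̄) = (-139/5)(7.50/330.5).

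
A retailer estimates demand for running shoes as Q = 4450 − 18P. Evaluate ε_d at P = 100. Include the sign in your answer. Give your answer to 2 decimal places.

At P = 100, Q = 2650.
dQ/dP = −18.
ε = (dQ/dP)(P/Q) = (-18)(100/2650).
|ε| < 1, so demand is inelastic at this price.

-0.68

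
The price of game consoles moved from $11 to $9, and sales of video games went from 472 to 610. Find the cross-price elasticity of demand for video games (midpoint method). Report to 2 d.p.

ΔQ_x = 610 − 472 = 138; ΔP_y = 9 − 11 = -2.
Midpoints: P̄_y = 10.00, Q̄_x = 541.0.
ε_xy = (ΔQ_x/ΔP_y)(P̄_y/Q̄_x) = (138/-2)(10.00/541.0).

-1.28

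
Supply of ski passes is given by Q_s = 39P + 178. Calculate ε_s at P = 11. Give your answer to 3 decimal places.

0.707

At P = 11, Q_s = 607.
dQ_s/dP = 39.
ε_s = (dQ_s/dP)(P/Q_s) = (39)(11/607).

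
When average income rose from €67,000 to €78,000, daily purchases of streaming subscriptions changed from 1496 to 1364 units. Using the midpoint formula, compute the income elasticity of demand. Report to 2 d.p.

-0.61

ΔQ = -132, ΔI = 11000. Midpoints: Ī = 72,500, Q̄ = 1430.0.
ε_I = (ΔQ/ΔI)(Ī/Q̄) = (-132/11000)(72500/1430.0).
ε_I < 0, so the good is inferior.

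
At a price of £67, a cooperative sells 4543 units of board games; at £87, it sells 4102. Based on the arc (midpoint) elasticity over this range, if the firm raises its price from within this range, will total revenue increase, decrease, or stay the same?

increase

Arc ε = (-441/20)(77.00/4322.5) ≈ -0.393.
|ε| = 0.39 < 1, so demand is inelastic. A price rise therefore raises total revenue.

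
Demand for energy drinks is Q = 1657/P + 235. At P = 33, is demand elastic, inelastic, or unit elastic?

inelastic

Q = 285.212, dQ/dP = -1.522.
ε = (dQ/dP)(P/Q) ≈ -0.176.
|ε| = 0.18 < 1.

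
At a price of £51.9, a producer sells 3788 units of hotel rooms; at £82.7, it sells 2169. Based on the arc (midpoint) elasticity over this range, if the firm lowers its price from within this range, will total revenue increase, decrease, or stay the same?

increase

Arc ε = (-1619/30.8)(67.30/2978.5) ≈ -1.188.
|ε| = 1.19 > 1, so demand is elastic. A price cut therefore raises total revenue.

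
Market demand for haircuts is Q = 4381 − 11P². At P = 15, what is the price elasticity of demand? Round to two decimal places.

-2.60

At P = 15, Q = 1906.
dQ/dP = −22P = -330.
ε = (dQ/dP)(P/Q) = (-330)(15/1906).
|ε| > 1, so demand is elastic at this price.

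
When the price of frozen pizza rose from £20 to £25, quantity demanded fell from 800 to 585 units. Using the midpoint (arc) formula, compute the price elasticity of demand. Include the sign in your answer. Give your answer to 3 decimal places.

-1.397

ΔQ = 585 − 800 = -215; ΔP = 25 − 20 = 5.
Midpoints: P̄ = 22.50, Q̄ = 692.5.
ε = (ΔQ/ΔP)(P̄/Q̄) = (-215/5)(22.50/692.5).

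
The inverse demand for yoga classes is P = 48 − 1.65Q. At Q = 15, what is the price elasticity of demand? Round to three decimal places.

-0.939

At Q = 15, P = 48 − 1.65(15) = 23.25.
dP/dQ = −1.65, so dQ/dP = 1/(−1.65) = -0.606.
ε = (dQ/dP)(P/Q) = (-0.606)(23.25/15).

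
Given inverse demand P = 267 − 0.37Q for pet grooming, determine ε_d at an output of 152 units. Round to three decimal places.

-3.748

At Q = 152, P = 267 − 0.37(152) = 210.76.
dP/dQ = −0.37, so dQ/dP = 1/(−0.37) = -2.703.
ε = (dQ/dP)(P/Q) = (-2.703)(210.76/152).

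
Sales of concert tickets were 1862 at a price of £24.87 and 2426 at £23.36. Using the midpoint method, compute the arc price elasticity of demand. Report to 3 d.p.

ΔQ = 2426 − 1862 = 564; ΔP = 23.36 − 24.87 = -1.51.
Midpoints: P̄ = 24.12, Q̄ = 2144.0.
ε = (ΔQ/ΔP)(P̄/Q̄) = (564/-1.51)(24.12/2144.0).

-4.201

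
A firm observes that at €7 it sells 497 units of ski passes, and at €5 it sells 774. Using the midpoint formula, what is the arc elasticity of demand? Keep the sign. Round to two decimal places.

-1.31

ΔQ = 774 − 497 = 277; ΔP = 5 − 7 = -2.
Midpoints: P̄ = 6.00, Q̄ = 635.5.
ε = (ΔQ/ΔP)(P̄/Q̄) = (277/-2)(6.00/635.5).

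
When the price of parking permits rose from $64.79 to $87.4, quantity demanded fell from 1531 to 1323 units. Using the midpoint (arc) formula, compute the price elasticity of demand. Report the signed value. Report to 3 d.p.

ΔQ = 1323 − 1531 = -208; ΔP = 87.4 − 64.79 = 22.61.
Midpoints: P̄ = 76.09, Q̄ = 1427.0.
ε = (ΔQ/ΔP)(P̄/Q̄) = (-208/22.61)(76.09/1427.0).

-0.491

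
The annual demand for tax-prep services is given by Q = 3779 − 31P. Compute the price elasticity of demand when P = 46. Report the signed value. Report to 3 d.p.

At P = 46, Q = 2353.
dQ/dP = −31.
ε = (dQ/dP)(P/Q) = (-31)(46/2353).

-0.606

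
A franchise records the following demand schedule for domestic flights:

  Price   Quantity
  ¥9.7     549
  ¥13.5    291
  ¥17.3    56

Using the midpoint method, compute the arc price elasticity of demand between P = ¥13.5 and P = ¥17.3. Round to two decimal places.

-5.49

At P = 13.5, Q = 291; at P = 17.3, Q = 56.
ΔQ = -235, ΔP = 3.8. Midpoints: P̄ = 15.40, Q̄ = 173.5.
ε = (ΔQ/ΔP)(P̄/Q̄) = (-235/3.8)(15.40/173.5).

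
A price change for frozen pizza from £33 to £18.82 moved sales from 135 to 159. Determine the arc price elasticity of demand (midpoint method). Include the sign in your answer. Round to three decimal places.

-0.298

ΔQ = 159 − 135 = 24; ΔP = 18.82 − 33 = -14.18.
Midpoints: P̄ = 25.91, Q̄ = 147.0.
ε = (ΔQ/ΔP)(P̄/Q̄) = (24/-14.18)(25.91/147.0).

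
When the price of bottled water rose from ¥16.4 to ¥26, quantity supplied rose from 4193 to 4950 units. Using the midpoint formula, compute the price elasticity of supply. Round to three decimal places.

ΔQ = 4950 − 4193 = 757; ΔP = 26 − 16.4 = 9.6.
Midpoints: P̄ = 21.20, Q̄ = 4571.5.
ε_s = (ΔQ/ΔP)(P̄/Q̄) = (757/9.6)(21.20/4571.5).

0.366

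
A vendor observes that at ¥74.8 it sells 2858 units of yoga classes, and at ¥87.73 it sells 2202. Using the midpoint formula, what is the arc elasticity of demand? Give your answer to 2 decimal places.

ΔQ = 2202 − 2858 = -656; ΔP = 87.73 − 74.8 = 12.93.
Midpoints: P̄ = 81.27, Q̄ = 2530.0.
ε = (ΔQ/ΔP)(P̄/Q̄) = (-656/12.93)(81.27/2530.0).

-1.63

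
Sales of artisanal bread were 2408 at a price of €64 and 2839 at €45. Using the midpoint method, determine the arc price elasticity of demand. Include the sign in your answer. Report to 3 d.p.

-0.471

ΔQ = 2839 − 2408 = 431; ΔP = 45 − 64 = -19.
Midpoints: P̄ = 54.50, Q̄ = 2623.5.
ε = (ΔQ/ΔP)(P̄/Q̄) = (431/-19)(54.50/2623.5).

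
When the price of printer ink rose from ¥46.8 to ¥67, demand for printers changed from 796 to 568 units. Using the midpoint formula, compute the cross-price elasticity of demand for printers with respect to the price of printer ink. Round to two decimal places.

ΔQ_x = 568 − 796 = -228; ΔP_y = 67 − 46.8 = 20.2.
Midpoints: P̄_y = 56.90, Q̄_x = 682.0.
ε_xy = (ΔQ_x/ΔP_y)(P̄_y/Q̄_x) = (-228/20.2)(56.90/682.0).

-0.94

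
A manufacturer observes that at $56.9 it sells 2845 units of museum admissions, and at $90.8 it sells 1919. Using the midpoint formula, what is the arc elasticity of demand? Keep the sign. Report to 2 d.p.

-0.85

ΔQ = 1919 − 2845 = -926; ΔP = 90.8 − 56.9 = 33.9.
Midpoints: P̄ = 73.85, Q̄ = 2382.0.
ε = (ΔQ/ΔP)(P̄/Q̄) = (-926/33.9)(73.85/2382.0).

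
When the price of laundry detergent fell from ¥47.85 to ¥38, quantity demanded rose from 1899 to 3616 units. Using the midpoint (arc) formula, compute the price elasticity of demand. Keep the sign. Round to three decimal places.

ΔQ = 3616 − 1899 = 1717; ΔP = 38 − 47.85 = -9.85.
Midpoints: P̄ = 42.92, Q̄ = 2757.5.
ε = (ΔQ/ΔP)(P̄/Q̄) = (1717/-9.85)(42.92/2757.5).

-2.713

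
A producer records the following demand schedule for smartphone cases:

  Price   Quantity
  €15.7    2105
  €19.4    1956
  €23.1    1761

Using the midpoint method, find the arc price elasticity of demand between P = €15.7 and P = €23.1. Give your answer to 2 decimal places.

At P = 15.7, Q = 2105; at P = 23.1, Q = 1761.
ΔQ = -344, ΔP = 7.4. Midpoints: P̄ = 19.40, Q̄ = 1933.0.
ε = (ΔQ/ΔP)(P̄/Q̄) = (-344/7.4)(19.40/1933.0).

-0.47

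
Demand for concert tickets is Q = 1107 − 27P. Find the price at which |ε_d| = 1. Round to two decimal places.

20.50

For linear demand Q = a − bP, ε = −bP/(a − bP). |ε| = 1 when bP = a − bP, i.e. P = a/(2b).
P = 1107/(2·27) = 1107/54 = 20.5000.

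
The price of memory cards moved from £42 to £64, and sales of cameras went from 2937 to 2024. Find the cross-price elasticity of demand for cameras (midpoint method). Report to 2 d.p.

-0.89

ΔQ_x = 2024 − 2937 = -913; ΔP_y = 64 − 42 = 22.
Midpoints: P̄_y = 53.00, Q̄_x = 2480.5.
ε_xy = (ΔQ_x/ΔP_y)(P̄_y/Q̄_x) = (-913/22)(53.00/2480.5).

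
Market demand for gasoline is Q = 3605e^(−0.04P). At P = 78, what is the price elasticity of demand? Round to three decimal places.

At P = 78, Q = 159.187.
dQ/dP = −0.04·3605e^(−0.04P) = −0.04Q = -6.367.
ε = (dQ/dP)(P/Q) = (-6.367)(78/159.187).

-3.120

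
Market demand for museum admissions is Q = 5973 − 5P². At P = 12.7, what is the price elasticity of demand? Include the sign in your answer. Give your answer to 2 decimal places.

-0.31

At P = 12.7, Q = 5166.550.
dQ/dP = −10P = -127.
ε = (dQ/dP)(P/Q) = (-127)(12.7/5166.550).
|ε| < 1, so demand is inelastic at this price.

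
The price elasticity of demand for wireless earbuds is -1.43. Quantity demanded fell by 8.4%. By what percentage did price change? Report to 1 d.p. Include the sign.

5.9%

%ΔP ≈ %ΔQ / ε = (-8.4%)/(-1.43) = 5.87%.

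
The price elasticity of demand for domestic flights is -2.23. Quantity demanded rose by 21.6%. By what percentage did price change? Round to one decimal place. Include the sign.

-9.7%

%ΔP ≈ %ΔQ / ε = (21.6%)/(-2.23) = -9.69%.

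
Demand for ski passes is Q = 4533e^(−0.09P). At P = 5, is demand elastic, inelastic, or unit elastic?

Q = 2890.368, dQ/dP = -260.133.
ε = (dQ/dP)(P/Q) ≈ -0.450.
|ε| = 0.45 < 1.

inelastic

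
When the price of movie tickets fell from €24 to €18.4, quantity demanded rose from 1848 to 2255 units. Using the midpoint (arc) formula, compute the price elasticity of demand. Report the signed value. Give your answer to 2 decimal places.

ΔQ = 2255 − 1848 = 407; ΔP = 18.4 − 24 = -5.6.
Midpoints: P̄ = 21.20, Q̄ = 2051.5.
ε = (ΔQ/ΔP)(P̄/Q̄) = (407/-5.6)(21.20/2051.5).

-0.75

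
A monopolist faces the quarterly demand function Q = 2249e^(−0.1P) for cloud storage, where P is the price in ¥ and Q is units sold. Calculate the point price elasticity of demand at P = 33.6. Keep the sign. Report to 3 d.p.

-3.360

At P = 33.6, Q = 78.120.
dQ/dP = −0.1·2249e^(−0.1P) = −0.1Q = -7.812.
ε = (dQ/dP)(P/Q) = (-7.812)(33.6/78.120).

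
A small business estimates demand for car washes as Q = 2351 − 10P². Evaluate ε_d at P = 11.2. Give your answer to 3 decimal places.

-2.288

At P = 11.2, Q = 1096.600.
dQ/dP = −20P = -224.
ε = (dQ/dP)(P/Q) = (-224)(11.2/1096.600).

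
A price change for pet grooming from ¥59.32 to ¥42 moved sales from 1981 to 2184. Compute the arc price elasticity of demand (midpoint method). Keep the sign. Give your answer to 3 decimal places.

-0.285

ΔQ = 2184 − 1981 = 203; ΔP = 42 − 59.32 = -17.32.
Midpoints: P̄ = 50.66, Q̄ = 2082.5.
ε = (ΔQ/ΔP)(P̄/Q̄) = (203/-17.32)(50.66/2082.5).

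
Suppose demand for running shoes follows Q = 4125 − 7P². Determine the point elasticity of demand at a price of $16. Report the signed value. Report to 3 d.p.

At P = 16, Q = 2333.
dQ/dP = −14P = -224.
ε = (dQ/dP)(P/Q) = (-224)(16/2333).
|ε| > 1, so demand is elastic at this price.

-1.536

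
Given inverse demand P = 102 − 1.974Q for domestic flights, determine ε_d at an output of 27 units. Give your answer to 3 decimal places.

-0.914

At Q = 27, P = 102 − 1.974(27) = 48.70.
dP/dQ = −1.974, so dQ/dP = 1/(−1.974) = -0.507.
ε = (dQ/dP)(P/Q) = (-0.507)(48.70/27).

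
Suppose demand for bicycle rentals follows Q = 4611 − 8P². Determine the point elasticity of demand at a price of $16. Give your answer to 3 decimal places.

At P = 16, Q = 2563.
dQ/dP = −16P = -256.
ε = (dQ/dP)(P/Q) = (-256)(16/2563).

-1.598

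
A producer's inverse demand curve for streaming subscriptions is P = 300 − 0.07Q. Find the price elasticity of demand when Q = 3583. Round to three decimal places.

At Q = 3583, P = 300 − 0.07(3583) = 49.19.
dP/dQ = −0.07, so dQ/dP = 1/(−0.07) = -14.286.
ε = (dQ/dP)(P/Q) = (-14.286)(49.19/3583).

-0.196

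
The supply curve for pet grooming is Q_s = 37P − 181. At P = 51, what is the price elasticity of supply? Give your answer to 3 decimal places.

1.106

At P = 51, Q_s = 1706.
dQ_s/dP = 37.
ε_s = (dQ_s/dP)(P/Q_s) = (37)(51/1706).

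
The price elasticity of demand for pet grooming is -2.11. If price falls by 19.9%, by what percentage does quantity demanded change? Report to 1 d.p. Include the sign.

42.0%

%ΔQ ≈ ε × %ΔP = (-2.11)(-19.9%) = 41.99%.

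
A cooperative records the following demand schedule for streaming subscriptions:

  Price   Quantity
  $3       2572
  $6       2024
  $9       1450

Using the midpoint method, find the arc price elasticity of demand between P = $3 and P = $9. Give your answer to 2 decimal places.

At P = 3, Q = 2572; at P = 9, Q = 1450.
ΔQ = -1122, ΔP = 6. Midpoints: P̄ = 6.00, Q̄ = 2011.0.
ε = (ΔQ/ΔP)(P̄/Q̄) = (-1122/6)(6.00/2011.0).

-0.56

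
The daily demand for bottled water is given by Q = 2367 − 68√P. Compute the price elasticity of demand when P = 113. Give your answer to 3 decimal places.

-0.220

At P = 113, Q = 1644.150.
dQ/dP = −68/(2√P) = -3.198.
ε = (dQ/dP)(P/Q) = (-3.198)(113/1644.150).
|ε| < 1, so demand is inelastic at this price.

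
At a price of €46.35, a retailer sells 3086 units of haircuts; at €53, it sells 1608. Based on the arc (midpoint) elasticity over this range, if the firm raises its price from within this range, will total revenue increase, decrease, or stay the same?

decrease

Arc ε = (-1478/6.65)(49.67/2347.0) ≈ -4.704.
|ε| = 4.70 > 1, so demand is elastic. A price rise therefore reduces total revenue.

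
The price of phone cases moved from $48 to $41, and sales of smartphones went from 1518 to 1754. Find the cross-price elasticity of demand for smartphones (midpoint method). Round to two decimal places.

-0.92

ΔQ_x = 1754 − 1518 = 236; ΔP_y = 41 − 48 = -7.
Midpoints: P̄_y = 44.50, Q̄_x = 1636.0.
ε_xy = (ΔQ_x/ΔP_y)(P̄_y/Q̄_x) = (236/-7)(44.50/1636.0).
ε_xy < 0, so the goods are complements.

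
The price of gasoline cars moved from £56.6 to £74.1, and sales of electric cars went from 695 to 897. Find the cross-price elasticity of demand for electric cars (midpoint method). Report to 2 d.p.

0.95

ΔQ_x = 897 − 695 = 202; ΔP_y = 74.1 − 56.6 = 17.5.
Midpoints: P̄_y = 65.35, Q̄_x = 796.0.
ε_xy = (ΔQ_x/ΔP_y)(P̄_y/Q̄_x) = (202/17.5)(65.35/796.0).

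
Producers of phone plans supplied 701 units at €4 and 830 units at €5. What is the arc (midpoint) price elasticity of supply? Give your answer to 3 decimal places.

0.758

ΔQ = 830 − 701 = 129; ΔP = 5 − 4 = 1.
Midpoints: P̄ = 4.50, Q̄ = 765.5.
ε_s = (ΔQ/ΔP)(P̄/Q̄) = (129/1)(4.50/765.5).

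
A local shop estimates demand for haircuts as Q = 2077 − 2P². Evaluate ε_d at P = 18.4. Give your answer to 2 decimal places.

-0.97

At P = 18.4, Q = 1399.880.
dQ/dP = −4P = -73.600.
ε = (dQ/dP)(P/Q) = (-73.600)(18.4/1399.880).
|ε| < 1, so demand is inelastic at this price.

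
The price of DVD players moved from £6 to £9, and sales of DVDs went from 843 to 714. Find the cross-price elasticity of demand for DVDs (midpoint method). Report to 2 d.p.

-0.41

ΔQ_x = 714 − 843 = -129; ΔP_y = 9 − 6 = 3.
Midpoints: P̄_y = 7.50, Q̄_x = 778.5.
ε_xy = (ΔQ_x/ΔP_y)(P̄_y/Q̄_x) = (-129/3)(7.50/778.5).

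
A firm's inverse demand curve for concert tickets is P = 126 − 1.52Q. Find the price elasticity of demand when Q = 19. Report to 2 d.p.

-3.36

At Q = 19, P = 126 − 1.52(19) = 97.12.
dP/dQ = −1.52, so dQ/dP = 1/(−1.52) = -0.658.
ε = (dQ/dP)(P/Q) = (-0.658)(97.12/19).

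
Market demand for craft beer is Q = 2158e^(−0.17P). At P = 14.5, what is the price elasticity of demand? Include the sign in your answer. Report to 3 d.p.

At P = 14.5, Q = 183.449.
dQ/dP = −0.17·2158e^(−0.17P) = −0.17Q = -31.186.
ε = (dQ/dP)(P/Q) = (-31.186)(14.5/183.449).

-2.465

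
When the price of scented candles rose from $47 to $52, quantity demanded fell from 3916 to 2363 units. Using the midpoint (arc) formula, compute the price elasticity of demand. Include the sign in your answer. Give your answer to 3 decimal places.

-4.897

ΔQ = 2363 − 3916 = -1553; ΔP = 52 − 47 = 5.
Midpoints: P̄ = 49.50, Q̄ = 3139.5.
ε = (ΔQ/ΔP)(P̄/Q̄) = (-1553/5)(49.50/3139.5).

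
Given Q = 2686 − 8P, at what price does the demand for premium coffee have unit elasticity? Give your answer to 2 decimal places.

For linear demand Q = a − bP, ε = −bP/(a − bP). |ε| = 1 when bP = a − bP, i.e. P = a/(2b).
P = 2686/(2·8) = 2686/16 = 167.8750.

167.88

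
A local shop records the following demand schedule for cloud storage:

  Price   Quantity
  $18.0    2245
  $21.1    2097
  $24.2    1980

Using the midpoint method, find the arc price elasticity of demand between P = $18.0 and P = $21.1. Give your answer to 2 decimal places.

At P = 18.0, Q = 2245; at P = 21.1, Q = 2097.
ΔQ = -148, ΔP = 3.1. Midpoints: P̄ = 19.55, Q̄ = 2171.0.
ε = (ΔQ/ΔP)(P̄/Q̄) = (-148/3.1)(19.55/2171.0).

-0.43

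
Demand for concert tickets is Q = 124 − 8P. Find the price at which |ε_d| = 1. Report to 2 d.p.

7.75

For linear demand Q = a − bP, ε = −bP/(a − bP). |ε| = 1 when bP = a − bP, i.e. P = a/(2b).
P = 124/(2·8) = 124/16 = 7.7500.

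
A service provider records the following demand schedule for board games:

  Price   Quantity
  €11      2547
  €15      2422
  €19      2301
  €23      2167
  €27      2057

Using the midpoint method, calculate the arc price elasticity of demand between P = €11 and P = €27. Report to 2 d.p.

At P = 11, Q = 2547; at P = 27, Q = 2057.
ΔQ = -490, ΔP = 16. Midpoints: P̄ = 19.00, Q̄ = 2302.0.
ε = (ΔQ/ΔP)(P̄/Q̄) = (-490/16)(19.00/2302.0).

-0.25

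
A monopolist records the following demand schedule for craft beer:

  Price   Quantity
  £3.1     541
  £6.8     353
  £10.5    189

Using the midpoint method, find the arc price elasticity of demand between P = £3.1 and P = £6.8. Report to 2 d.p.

-0.56

At P = 3.1, Q = 541; at P = 6.8, Q = 353.
ΔQ = -188, ΔP = 3.7. Midpoints: P̄ = 4.95, Q̄ = 447.0.
ε = (ΔQ/ΔP)(P̄/Q̄) = (-188/3.7)(4.95/447.0).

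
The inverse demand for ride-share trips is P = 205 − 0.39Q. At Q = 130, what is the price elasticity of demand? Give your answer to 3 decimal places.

At Q = 130, P = 205 − 0.39(130) = 154.30.
dP/dQ = −0.39, so dQ/dP = 1/(−0.39) = -2.564.
ε = (dQ/dP)(P/Q) = (-2.564)(154.30/130).

-3.043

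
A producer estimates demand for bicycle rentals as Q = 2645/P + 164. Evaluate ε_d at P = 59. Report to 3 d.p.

At P = 59, Q = 208.831.
dQ/dP = −2645/P² = -0.760.
ε = (dQ/dP)(P/Q) = (-0.760)(59/208.831).

-0.215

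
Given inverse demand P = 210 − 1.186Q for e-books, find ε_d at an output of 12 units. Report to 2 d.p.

At Q = 12, P = 210 − 1.186(12) = 195.77.
dP/dQ = −1.186, so dQ/dP = 1/(−1.186) = -0.843.
ε = (dQ/dP)(P/Q) = (-0.843)(195.77/12).

-13.76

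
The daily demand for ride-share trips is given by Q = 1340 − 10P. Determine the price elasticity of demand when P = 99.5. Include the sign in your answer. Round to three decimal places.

-2.884

At P = 99.5, Q = 345.
dQ/dP = −10.
ε = (dQ/dP)(P/Q) = (-10)(99.5/345).
|ε| > 1, so demand is elastic at this price.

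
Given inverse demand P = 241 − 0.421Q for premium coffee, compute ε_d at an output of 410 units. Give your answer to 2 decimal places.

-0.40

At Q = 410, P = 241 − 0.421(410) = 68.39.
dP/dQ = −0.421, so dQ/dP = 1/(−0.421) = -2.375.
ε = (dQ/dP)(P/Q) = (-2.375)(68.39/410).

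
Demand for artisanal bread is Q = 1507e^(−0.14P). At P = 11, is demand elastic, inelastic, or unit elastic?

elastic

Q = 323.072, dQ/dP = -45.230.
ε = (dQ/dP)(P/Q) ≈ -1.540.
|ε| = 1.54 > 1.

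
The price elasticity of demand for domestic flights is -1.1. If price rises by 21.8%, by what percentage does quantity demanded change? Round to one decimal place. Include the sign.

-24.0%

%ΔQ ≈ ε × %ΔP = (-1.1)(21.8%) = -23.98%.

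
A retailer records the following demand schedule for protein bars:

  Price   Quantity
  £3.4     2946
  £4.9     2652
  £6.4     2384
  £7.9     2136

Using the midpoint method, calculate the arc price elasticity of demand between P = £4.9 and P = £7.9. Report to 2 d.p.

-0.46

At P = 4.9, Q = 2652; at P = 7.9, Q = 2136.
ΔQ = -516, ΔP = 3.0. Midpoints: P̄ = 6.40, Q̄ = 2394.0.
ε = (ΔQ/ΔP)(P̄/Q̄) = (-516/3.0)(6.40/2394.0).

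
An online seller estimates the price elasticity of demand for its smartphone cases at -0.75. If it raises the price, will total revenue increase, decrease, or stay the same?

|ε| = 0.75 < 1, so demand is inelastic. A price rise therefore raises total revenue.

increase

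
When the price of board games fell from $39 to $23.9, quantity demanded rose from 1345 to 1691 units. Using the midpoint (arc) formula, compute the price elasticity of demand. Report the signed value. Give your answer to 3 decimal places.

-0.475

ΔQ = 1691 − 1345 = 346; ΔP = 23.9 − 39 = -15.1.
Midpoints: P̄ = 31.45, Q̄ = 1518.0.
ε = (ΔQ/ΔP)(P̄/Q̄) = (346/-15.1)(31.45/1518.0).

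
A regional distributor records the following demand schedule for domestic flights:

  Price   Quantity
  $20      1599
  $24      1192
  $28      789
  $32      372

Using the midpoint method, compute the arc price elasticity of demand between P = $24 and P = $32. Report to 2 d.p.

-3.67

At P = 24, Q = 1192; at P = 32, Q = 372.
ΔQ = -820, ΔP = 8. Midpoints: P̄ = 28.00, Q̄ = 782.0.
ε = (ΔQ/ΔP)(P̄/Q̄) = (-820/8)(28.00/782.0).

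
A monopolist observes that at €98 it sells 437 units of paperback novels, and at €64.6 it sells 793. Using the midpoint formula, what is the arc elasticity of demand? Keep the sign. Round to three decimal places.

ΔQ = 793 − 437 = 356; ΔP = 64.6 − 98 = -33.4.
Midpoints: P̄ = 81.30, Q̄ = 615.0.
ε = (ΔQ/ΔP)(P̄/Q̄) = (356/-33.4)(81.30/615.0).

-1.409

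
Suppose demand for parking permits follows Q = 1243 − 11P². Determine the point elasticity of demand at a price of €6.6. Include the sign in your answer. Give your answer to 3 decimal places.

At P = 6.6, Q = 763.840.
dQ/dP = −22P = -145.200.
ε = (dQ/dP)(P/Q) = (-145.200)(6.6/763.840).
|ε| > 1, so demand is elastic at this price.

-1.255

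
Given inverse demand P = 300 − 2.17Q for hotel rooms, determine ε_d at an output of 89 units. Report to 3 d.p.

-0.553

At Q = 89, P = 300 − 2.17(89) = 106.87.
dP/dQ = −2.17, so dQ/dP = 1/(−2.17) = -0.461.
ε = (dQ/dP)(P/Q) = (-0.461)(106.87/89).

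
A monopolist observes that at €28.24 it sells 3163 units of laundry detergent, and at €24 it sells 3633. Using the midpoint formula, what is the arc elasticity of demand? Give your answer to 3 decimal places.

-0.852

ΔQ = 3633 − 3163 = 470; ΔP = 24 − 28.24 = -4.24.
Midpoints: P̄ = 26.12, Q̄ = 3398.0.
ε = (ΔQ/ΔP)(P̄/Q̄) = (470/-4.24)(26.12/3398.0).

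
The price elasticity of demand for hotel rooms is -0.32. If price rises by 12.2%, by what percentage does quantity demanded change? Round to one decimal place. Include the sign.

-3.9%

%ΔQ ≈ ε × %ΔP = (-0.32)(12.2%) = -3.90%.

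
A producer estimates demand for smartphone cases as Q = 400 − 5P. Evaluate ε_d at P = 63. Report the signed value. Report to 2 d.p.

-3.71

At P = 63, Q = 85.
dQ/dP = −5.
ε = (dQ/dP)(P/Q) = (-5)(63/85).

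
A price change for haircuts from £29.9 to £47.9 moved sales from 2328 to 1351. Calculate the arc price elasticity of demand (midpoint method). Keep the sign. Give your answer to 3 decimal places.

-1.148

ΔQ = 1351 − 2328 = -977; ΔP = 47.9 − 29.9 = 18.
Midpoints: P̄ = 38.90, Q̄ = 1839.5.
ε = (ΔQ/ΔP)(P̄/Q̄) = (-977/18)(38.90/1839.5).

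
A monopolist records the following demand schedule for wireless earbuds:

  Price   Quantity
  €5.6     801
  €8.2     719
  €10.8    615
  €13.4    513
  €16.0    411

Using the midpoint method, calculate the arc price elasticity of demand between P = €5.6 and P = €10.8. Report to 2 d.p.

-0.41

At P = 5.6, Q = 801; at P = 10.8, Q = 615.
ΔQ = -186, ΔP = 5.2. Midpoints: P̄ = 8.20, Q̄ = 708.0.
ε = (ΔQ/ΔP)(P̄/Q̄) = (-186/5.2)(8.20/708.0).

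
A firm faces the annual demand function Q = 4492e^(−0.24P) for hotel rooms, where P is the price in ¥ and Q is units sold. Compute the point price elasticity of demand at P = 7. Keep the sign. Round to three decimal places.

-1.680

At P = 7, Q = 837.192.
dQ/dP = −0.24·4492e^(−0.24P) = −0.24Q = -200.926.
ε = (dQ/dP)(P/Q) = (-200.926)(7/837.192).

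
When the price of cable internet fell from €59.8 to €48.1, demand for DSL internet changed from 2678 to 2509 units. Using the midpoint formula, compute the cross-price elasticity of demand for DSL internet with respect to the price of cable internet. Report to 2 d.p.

ΔQ_x = 2509 − 2678 = -169; ΔP_y = 48.1 − 59.8 = -11.7.
Midpoints: P̄_y = 53.95, Q̄_x = 2593.5.
ε_xy = (ΔQ_x/ΔP_y)(P̄_y/Q̄_x) = (-169/-11.7)(53.95/2593.5).

0.30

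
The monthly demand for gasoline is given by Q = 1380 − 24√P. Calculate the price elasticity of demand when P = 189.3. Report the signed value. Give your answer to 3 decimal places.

At P = 189.3, Q = 1049.793.
dQ/dP = −24/(2√P) = -0.872.
ε = (dQ/dP)(P/Q) = (-0.872)(189.3/1049.793).

-0.157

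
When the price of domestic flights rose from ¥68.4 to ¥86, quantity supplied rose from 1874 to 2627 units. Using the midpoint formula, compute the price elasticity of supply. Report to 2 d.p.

ΔQ = 2627 − 1874 = 753; ΔP = 86 − 68.4 = 17.6.
Midpoints: P̄ = 77.20, Q̄ = 2250.5.
ε_s = (ΔQ/ΔP)(P̄/Q̄) = (753/17.6)(77.20/2250.5).

1.47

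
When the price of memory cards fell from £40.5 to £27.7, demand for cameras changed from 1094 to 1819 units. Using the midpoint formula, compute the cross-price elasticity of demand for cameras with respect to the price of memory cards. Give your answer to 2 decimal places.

-1.33

ΔQ_x = 1819 − 1094 = 725; ΔP_y = 27.7 − 40.5 = -12.8.
Midpoints: P̄_y = 34.10, Q̄_x = 1456.5.
ε_xy = (ΔQ_x/ΔP_y)(P̄_y/Q̄_x) = (725/-12.8)(34.10/1456.5).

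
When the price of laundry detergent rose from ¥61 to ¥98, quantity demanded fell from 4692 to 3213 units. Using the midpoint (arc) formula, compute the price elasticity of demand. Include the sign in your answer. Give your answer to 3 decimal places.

ΔQ = 3213 − 4692 = -1479; ΔP = 98 − 61 = 37.
Midpoints: P̄ = 79.50, Q̄ = 3952.5.
ε = (ΔQ/ΔP)(P̄/Q̄) = (-1479/37)(79.50/3952.5).

-0.804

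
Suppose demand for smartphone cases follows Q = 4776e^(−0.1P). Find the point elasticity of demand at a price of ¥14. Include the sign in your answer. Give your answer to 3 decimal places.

At P = 14, Q = 1177.747.
dQ/dP = −0.1·4776e^(−0.1P) = −0.1Q = -117.775.
ε = (dQ/dP)(P/Q) = (-117.775)(14/1177.747).
|ε| > 1, so demand is elastic at this price.

-1.400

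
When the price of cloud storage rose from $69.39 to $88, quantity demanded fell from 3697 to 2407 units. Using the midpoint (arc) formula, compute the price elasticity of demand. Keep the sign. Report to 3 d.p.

-1.787

ΔQ = 2407 − 3697 = -1290; ΔP = 88 − 69.39 = 18.61.
Midpoints: P̄ = 78.69, Q̄ = 3052.0.
ε = (ΔQ/ΔP)(P̄/Q̄) = (-1290/18.61)(78.69/3052.0).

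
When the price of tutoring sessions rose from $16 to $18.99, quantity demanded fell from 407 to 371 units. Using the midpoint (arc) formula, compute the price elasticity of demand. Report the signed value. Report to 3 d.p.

ΔQ = 371 − 407 = -36; ΔP = 18.99 − 16 = 2.99.
Midpoints: P̄ = 17.49, Q̄ = 389.0.
ε = (ΔQ/ΔP)(P̄/Q̄) = (-36/2.99)(17.49/389.0).

-0.541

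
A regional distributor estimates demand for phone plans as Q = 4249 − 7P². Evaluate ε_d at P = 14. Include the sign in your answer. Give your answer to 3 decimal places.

-0.954

At P = 14, Q = 2877.
dQ/dP = −14P = -196.
ε = (dQ/dP)(P/Q) = (-196)(14/2877).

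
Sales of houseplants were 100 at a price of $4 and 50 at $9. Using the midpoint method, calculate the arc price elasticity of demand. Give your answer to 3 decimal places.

-0.867

ΔQ = 50 − 100 = -50; ΔP = 9 − 4 = 5.
Midpoints: P̄ = 6.50, Q̄ = 75.0.
ε = (ΔQ/ΔP)(P̄/Q̄) = (-50/5)(6.50/75.0).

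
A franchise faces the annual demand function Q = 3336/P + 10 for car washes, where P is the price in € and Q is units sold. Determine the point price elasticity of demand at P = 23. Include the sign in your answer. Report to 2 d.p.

-0.94

At P = 23, Q = 155.043.
dQ/dP = −3336/P² = -6.306.
ε = (dQ/dP)(P/Q) = (-6.306)(23/155.043).
|ε| < 1, so demand is inelastic at this price.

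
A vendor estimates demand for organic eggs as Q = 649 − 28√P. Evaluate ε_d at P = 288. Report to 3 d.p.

-1.367

At P = 288, Q = 173.824.
dQ/dP = −28/(2√P) = -0.825.
ε = (dQ/dP)(P/Q) = (-0.825)(288/173.824).
|ε| > 1, so demand is elastic at this price.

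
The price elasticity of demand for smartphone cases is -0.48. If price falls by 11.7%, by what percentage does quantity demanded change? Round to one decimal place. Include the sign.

5.6%

%ΔQ ≈ ε × %ΔP = (-0.48)(-11.7%) = 5.62%.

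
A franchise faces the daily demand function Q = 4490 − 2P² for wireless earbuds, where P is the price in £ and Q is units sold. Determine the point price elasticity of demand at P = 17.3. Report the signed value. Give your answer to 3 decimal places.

At P = 17.3, Q = 3891.420.
dQ/dP = −4P = -69.200.
ε = (dQ/dP)(P/Q) = (-69.200)(17.3/3891.420).

-0.308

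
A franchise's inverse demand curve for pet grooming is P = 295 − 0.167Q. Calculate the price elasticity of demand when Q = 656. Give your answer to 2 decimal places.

-1.69

At Q = 656, P = 295 − 0.167(656) = 185.45.
dP/dQ = −0.167, so dQ/dP = 1/(−0.167) = -5.988.
ε = (dQ/dP)(P/Q) = (-5.988)(185.45/656).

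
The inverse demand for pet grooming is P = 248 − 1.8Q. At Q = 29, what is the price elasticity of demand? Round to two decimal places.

At Q = 29, P = 248 − 1.8(29) = 195.80.
dP/dQ = −1.8, so dQ/dP = 1/(−1.8) = -0.556.
ε = (dQ/dP)(P/Q) = (-0.556)(195.80/29).

-3.75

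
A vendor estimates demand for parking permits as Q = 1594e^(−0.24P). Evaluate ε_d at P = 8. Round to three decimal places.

-1.920

At P = 8, Q = 233.691.
dQ/dP = −0.24·1594e^(−0.24P) = −0.24Q = -56.086.
ε = (dQ/dP)(P/Q) = (-56.086)(8/233.691).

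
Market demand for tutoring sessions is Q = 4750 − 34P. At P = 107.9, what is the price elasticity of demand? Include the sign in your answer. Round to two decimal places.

-3.39

At P = 107.9, Q = 1081.400.
dQ/dP = −34.
ε = (dQ/dP)(P/Q) = (-34)(107.9/1081.400).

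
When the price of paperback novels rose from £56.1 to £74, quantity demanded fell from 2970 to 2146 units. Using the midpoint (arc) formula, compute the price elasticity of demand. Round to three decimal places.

-1.171

ΔQ = 2146 − 2970 = -824; ΔP = 74 − 56.1 = 17.9.
Midpoints: P̄ = 65.05, Q̄ = 2558.0.
ε = (ΔQ/ΔP)(P̄/Q̄) = (-824/17.9)(65.05/2558.0).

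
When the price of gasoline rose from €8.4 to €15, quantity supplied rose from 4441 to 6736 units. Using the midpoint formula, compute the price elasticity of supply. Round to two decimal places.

0.73

ΔQ = 6736 − 4441 = 2295; ΔP = 15 − 8.4 = 6.6.
Midpoints: P̄ = 11.70, Q̄ = 5588.5.
ε_s = (ΔQ/ΔP)(P̄/Q̄) = (2295/6.6)(11.70/5588.5).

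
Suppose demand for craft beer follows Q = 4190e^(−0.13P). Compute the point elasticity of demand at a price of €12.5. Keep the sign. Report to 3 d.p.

At P = 12.5, Q = 825.060.
dQ/dP = −0.13·4190e^(−0.13P) = −0.13Q = -107.258.
ε = (dQ/dP)(P/Q) = (-107.258)(12.5/825.060).

-1.625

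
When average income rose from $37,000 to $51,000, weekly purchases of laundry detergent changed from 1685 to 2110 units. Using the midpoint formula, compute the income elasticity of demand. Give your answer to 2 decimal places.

0.70

ΔQ = 425, ΔI = 14000. Midpoints: Ī = 44,000, Q̄ = 1897.5.
ε_I = (ΔQ/ΔI)(Ī/Q̄) = (425/14000)(44000/1897.5).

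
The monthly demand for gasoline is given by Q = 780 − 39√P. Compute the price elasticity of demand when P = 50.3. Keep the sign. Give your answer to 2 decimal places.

At P = 50.3, Q = 503.402.
dQ/dP = −39/(2√P) = -2.749.
ε = (dQ/dP)(P/Q) = (-2.749)(50.3/503.402).
|ε| < 1, so demand is inelastic at this price.

-0.27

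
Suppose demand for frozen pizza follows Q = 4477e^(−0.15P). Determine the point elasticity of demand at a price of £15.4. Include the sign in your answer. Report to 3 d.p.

-2.310

At P = 15.4, Q = 444.393.
dQ/dP = −0.15·4477e^(−0.15P) = −0.15Q = -66.659.
ε = (dQ/dP)(P/Q) = (-66.659)(15.4/444.393).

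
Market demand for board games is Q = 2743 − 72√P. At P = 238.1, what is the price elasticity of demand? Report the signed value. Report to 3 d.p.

At P = 238.1, Q = 1632.005.
dQ/dP = −72/(2√P) = -2.333.
ε = (dQ/dP)(P/Q) = (-2.333)(238.1/1632.005).

-0.340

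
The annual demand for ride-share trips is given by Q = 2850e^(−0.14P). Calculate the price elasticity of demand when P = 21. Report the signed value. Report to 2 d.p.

-2.94

At P = 21, Q = 150.667.
dQ/dP = −0.14·2850e^(−0.14P) = −0.14Q = -21.093.
ε = (dQ/dP)(P/Q) = (-21.093)(21/150.667).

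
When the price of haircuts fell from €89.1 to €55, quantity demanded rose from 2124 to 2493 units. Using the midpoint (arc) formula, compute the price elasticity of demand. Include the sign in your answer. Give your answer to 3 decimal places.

ΔQ = 2493 − 2124 = 369; ΔP = 55 − 89.1 = -34.1.
Midpoints: P̄ = 72.05, Q̄ = 2308.5.
ε = (ΔQ/ΔP)(P̄/Q̄) = (369/-34.1)(72.05/2308.5).

-0.338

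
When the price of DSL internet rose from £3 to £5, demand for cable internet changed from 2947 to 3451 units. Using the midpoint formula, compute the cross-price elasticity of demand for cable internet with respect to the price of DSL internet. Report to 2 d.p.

0.32

ΔQ_x = 3451 − 2947 = 504; ΔP_y = 5 − 3 = 2.
Midpoints: P̄_y = 4.00, Q̄_x = 3199.0.
ε_xy = (ΔQ_x/ΔP_y)(P̄_y/Q̄_x) = (504/2)(4.00/3199.0).
ε_xy > 0, so the goods are substitutes.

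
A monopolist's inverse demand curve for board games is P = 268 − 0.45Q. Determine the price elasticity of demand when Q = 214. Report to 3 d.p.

-1.783

At Q = 214, P = 268 − 0.45(214) = 171.70.
dP/dQ = −0.45, so dQ/dP = 1/(−0.45) = -2.222.
ε = (dQ/dP)(P/Q) = (-2.222)(171.70/214).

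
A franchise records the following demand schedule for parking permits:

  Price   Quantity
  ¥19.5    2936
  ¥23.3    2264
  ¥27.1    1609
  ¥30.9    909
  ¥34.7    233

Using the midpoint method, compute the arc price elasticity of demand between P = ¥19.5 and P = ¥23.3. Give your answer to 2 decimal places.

At P = 19.5, Q = 2936; at P = 23.3, Q = 2264.
ΔQ = -672, ΔP = 3.8. Midpoints: P̄ = 21.40, Q̄ = 2600.0.
ε = (ΔQ/ΔP)(P̄/Q̄) = (-672/3.8)(21.40/2600.0).

-1.46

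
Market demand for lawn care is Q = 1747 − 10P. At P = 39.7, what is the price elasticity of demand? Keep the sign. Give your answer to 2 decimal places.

-0.29

At P = 39.7, Q = 1350.
dQ/dP = −10.
ε = (dQ/dP)(P/Q) = (-10)(39.7/1350).
|ε| < 1, so demand is inelastic at this price.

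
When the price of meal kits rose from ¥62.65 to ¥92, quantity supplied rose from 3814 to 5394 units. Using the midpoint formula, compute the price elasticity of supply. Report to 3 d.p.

0.904

ΔQ = 5394 − 3814 = 1580; ΔP = 92 − 62.65 = 29.35.
Midpoints: P̄ = 77.33, Q̄ = 4604.0.
ε_s = (ΔQ/ΔP)(P̄/Q̄) = (1580/29.35)(77.33/4604.0).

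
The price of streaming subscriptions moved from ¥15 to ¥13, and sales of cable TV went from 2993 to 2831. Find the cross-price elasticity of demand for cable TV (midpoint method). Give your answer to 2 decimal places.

0.39

ΔQ_x = 2831 − 2993 = -162; ΔP_y = 13 − 15 = -2.
Midpoints: P̄_y = 14.00, Q̄_x = 2912.0.
ε_xy = (ΔQ_x/ΔP_y)(P̄_y/Q̄_x) = (-162/-2)(14.00/2912.0).
ε_xy > 0, so the goods are substitutes.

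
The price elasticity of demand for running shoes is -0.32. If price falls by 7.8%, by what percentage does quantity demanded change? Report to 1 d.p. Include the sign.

2.5%

%ΔQ ≈ ε × %ΔP = (-0.32)(-7.8%) = 2.50%.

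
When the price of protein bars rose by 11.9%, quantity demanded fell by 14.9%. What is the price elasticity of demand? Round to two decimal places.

ε = %ΔQ / %ΔP = (-14.9)/(11.9) = -1.252.

-1.25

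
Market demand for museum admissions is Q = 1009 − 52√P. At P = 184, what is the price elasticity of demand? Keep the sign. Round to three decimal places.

-1.162

At P = 184, Q = 303.638.
dQ/dP = −52/(2√P) = -1.917.
ε = (dQ/dP)(P/Q) = (-1.917)(184/303.638).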